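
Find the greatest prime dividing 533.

41

533 = 13 · 41
41 is prime.
So 533 = 13 · 41; the largest prime factor is 41.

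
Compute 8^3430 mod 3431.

8^1 ≡ 8 (mod 3431)
8^2 ≡ 8^2 = 64 ≡ 64 (mod 3431)
8^4 ≡ 64^2 = 4096 ≡ 665 (mod 3431)
8^8 ≡ 665^2 = 442225 ≡ 3057 (mod 3431)
8^16 ≡ 3057^2 = 9345249 ≡ 2636 (mod 3431)
8^32 ≡ 2636^2 = 6948496 ≡ 721 (mod 3431)
8^64 ≡ 721^2 = 519841 ≡ 1760 (mod 3431)
8^128 ≡ 1760^2 = 3097600 ≡ 2838 (mod 3431)
8^256 ≡ 2838^2 = 8054244 ≡ 1687 (mod 3431)
8^512 ≡ 1687^2 = 2845969 ≡ 1670 (mod 3431)
8^1024 ≡ 1670^2 = 2788900 ≡ 2928 (mod 3431)
8^2048 ≡ 2928^2 = 8573184 ≡ 2546 (mod 3431)
3430 = 2048 + 1024 + 256 + 64 + 32 + 4 + 2 in binary powers of 2.
So 8^3430 ≡ 2546 · 2928 · 1687 · 1760 · 721 · 665 · 64 ≡ 1687 (mod 3431).
Since 1687 ≠ 1, base 8 is a Fermat witness: 3431 is composite.

1687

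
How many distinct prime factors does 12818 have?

12818 = 2 · 6409
6409 = 13 · 493
493 = 17 · 29
12818 = 2 · 13 · 17 · 29, which has 4 distinct prime factors.

4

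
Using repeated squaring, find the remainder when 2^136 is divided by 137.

2^1 ≡ 2 (mod 137)
2^2 ≡ 2^2 = 4 ≡ 4 (mod 137)
2^4 ≡ 4^2 = 16 ≡ 16 (mod 137)
2^8 ≡ 16^2 = 256 ≡ 119 (mod 137)
2^16 ≡ 119^2 = 14161 ≡ 50 (mod 137)
2^32 ≡ 50^2 = 2500 ≡ 34 (mod 137)
2^64 ≡ 34^2 = 1156 ≡ 60 (mod 137)
2^128 ≡ 60^2 = 3600 ≡ 38 (mod 137)
136 = 128 + 8 in binary powers of 2.
So 2^136 ≡ 38 · 119 ≡ 1 (mod 137).
Since the result is 1, base 2 gives no evidence that 137 is composite.

1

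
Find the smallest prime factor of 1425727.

1425727 is odd.
Digit sum 28, not divisible by 3.
Ends in 7: not divisible by 5.
7: 1425727 = 7·203675 + 2
11: 1425727 = 11·129611 + 6
13: 1425727 = 13·109671 + 4
17: 1425727 = 17·83866 + 5
19: 1425727 = 19·75038 + 5
23: 1425727 = 23·61988 + 3
29: 1425727 = 29·49163

29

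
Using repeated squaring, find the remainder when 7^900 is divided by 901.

7^1 ≡ 7 (mod 901)
7^2 ≡ 7^2 = 49 ≡ 49 (mod 901)
7^4 ≡ 49^2 = 2401 ≡ 599 (mod 901)
7^8 ≡ 599^2 = 358801 ≡ 203 (mod 901)
7^16 ≡ 203^2 = 41209 ≡ 664 (mod 901)
7^32 ≡ 664^2 = 440896 ≡ 307 (mod 901)
7^64 ≡ 307^2 = 94249 ≡ 545 (mod 901)
7^128 ≡ 545^2 = 297025 ≡ 596 (mod 901)
7^256 ≡ 596^2 = 355216 ≡ 222 (mod 901)
7^512 ≡ 222^2 = 49284 ≡ 630 (mod 901)
900 = 512 + 256 + 128 + 4 in binary powers of 2.
So 7^900 ≡ 630 · 222 · 596 · 599 ≡ 293 (mod 901).
Since 293 ≠ 1, base 7 is a Fermat witness: 901 is composite.

293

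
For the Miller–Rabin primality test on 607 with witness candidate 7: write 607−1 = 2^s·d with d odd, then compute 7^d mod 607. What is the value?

1

607 − 1 = 606 = 2^1 · 303, so d = 303.
7^1 ≡ 7 (mod 607)
7^2 ≡ 7^2 = 49 ≡ 49 (mod 607)
7^4 ≡ 49^2 = 2401 ≡ 580 (mod 607)
7^8 ≡ 580^2 = 336400 ≡ 122 (mod 607)
7^16 ≡ 122^2 = 14884 ≡ 316 (mod 607)
7^32 ≡ 316^2 = 99856 ≡ 308 (mod 607)
7^64 ≡ 308^2 = 94864 ≡ 172 (mod 607)
7^128 ≡ 172^2 = 29584 ≡ 448 (mod 607)
7^256 ≡ 448^2 = 200704 ≡ 394 (mod 607)
303 = 256 + 32 + 8 + 4 + 2 + 1 in binary powers of 2.
So 7^303 ≡ 394 · 308 · 122 · 580 · 49 · 7 ≡ 1 (mod 607).
Since 7^d ≡ 1 (mod 607), base 7 does not prove 607 composite.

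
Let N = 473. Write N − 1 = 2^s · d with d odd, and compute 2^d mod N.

94

473 − 1 = 472 = 2^3 · 59, so d = 59.
2^1 ≡ 2 (mod 473)
2^2 ≡ 2^2 = 4 ≡ 4 (mod 473)
2^4 ≡ 4^2 = 16 ≡ 16 (mod 473)
2^8 ≡ 16^2 = 256 ≡ 256 (mod 473)
2^16 ≡ 256^2 = 65536 ≡ 262 (mod 473)
2^32 ≡ 262^2 = 68644 ≡ 59 (mod 473)
59 = 32 + 16 + 8 + 2 + 1 in binary powers of 2.
So 2^59 ≡ 59 · 262 · 256 · 4 · 2 ≡ 94 (mod 473).
Squaring chain: 94 → 322 → 97; never reaches −1, so base 2 is a Miller–Rabin witness that 473 is composite.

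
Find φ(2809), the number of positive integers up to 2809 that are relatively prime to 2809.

Factor: 2809 = 53^2.
φ(2809) = 53^1·(53−1) = 2756.

2756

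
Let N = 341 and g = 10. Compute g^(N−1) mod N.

10^1 ≡ 10 (mod 341)
10^2 ≡ 10^2 = 100 ≡ 100 (mod 341)
10^4 ≡ 100^2 = 10000 ≡ 111 (mod 341)
10^8 ≡ 111^2 = 12321 ≡ 45 (mod 341)
10^16 ≡ 45^2 = 2025 ≡ 320 (mod 341)
10^32 ≡ 320^2 = 102400 ≡ 100 (mod 341)
10^64 ≡ 100^2 = 10000 ≡ 111 (mod 341)
10^128 ≡ 111^2 = 12321 ≡ 45 (mod 341)
10^256 ≡ 45^2 = 2025 ≡ 320 (mod 341)
340 = 256 + 64 + 16 + 4 in binary powers of 2.
So 10^340 ≡ 320 · 111 · 320 · 111 ≡ 67 (mod 341).
Since 67 ≠ 1, base 10 is a Fermat witness: 341 is composite.

67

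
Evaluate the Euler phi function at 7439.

Factor: 7439 = 43 · 173.
φ(7439) = (43−1) · (173−1) = 42 · 172 = 7224.

7224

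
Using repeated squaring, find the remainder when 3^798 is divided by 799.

784

3^1 ≡ 3 (mod 799)
3^2 ≡ 3^2 = 9 ≡ 9 (mod 799)
3^4 ≡ 9^2 = 81 ≡ 81 (mod 799)
3^8 ≡ 81^2 = 6561 ≡ 169 (mod 799)
3^16 ≡ 169^2 = 28561 ≡ 596 (mod 799)
3^32 ≡ 596^2 = 355216 ≡ 460 (mod 799)
3^64 ≡ 460^2 = 211600 ≡ 664 (mod 799)
3^128 ≡ 664^2 = 440896 ≡ 647 (mod 799)
3^256 ≡ 647^2 = 418609 ≡ 732 (mod 799)
3^512 ≡ 732^2 = 535824 ≡ 494 (mod 799)
798 = 512 + 256 + 16 + 8 + 4 + 2 in binary powers of 2.
So 3^798 ≡ 494 · 732 · 596 · 169 · 81 · 9 ≡ 784 (mod 799).
Since 784 ≠ 1, base 3 is a Fermat witness: 799 is composite.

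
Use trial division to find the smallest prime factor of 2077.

2077 is odd.
Digit sum 16, not divisible by 3.
Ends in 7: not divisible by 5.
7: 2077 = 7·296 + 5
11: 2077 = 11·188 + 9
13: 2077 = 13·159 + 10
17: 2077 = 17·122 + 3
19: 2077 = 19·109 + 6
23: 2077 = 23·90 + 7
29: 2077 = 29·71 + 18
31: 2077 = 31·67

31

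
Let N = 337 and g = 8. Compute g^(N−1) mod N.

8^1 ≡ 8 (mod 337)
8^2 ≡ 8^2 = 64 ≡ 64 (mod 337)
8^4 ≡ 64^2 = 4096 ≡ 52 (mod 337)
8^8 ≡ 52^2 = 2704 ≡ 8 (mod 337)
8^16 ≡ 8^2 = 64 ≡ 64 (mod 337)
8^32 ≡ 64^2 = 4096 ≡ 52 (mod 337)
8^64 ≡ 52^2 = 2704 ≡ 8 (mod 337)
8^128 ≡ 8^2 = 64 ≡ 64 (mod 337)
8^256 ≡ 64^2 = 4096 ≡ 52 (mod 337)
336 = 256 + 64 + 16 in binary powers of 2.
So 8^336 ≡ 52 · 8 · 64 ≡ 1 (mod 337).
Since the result is 1, base 8 gives no evidence that 337 is composite.

1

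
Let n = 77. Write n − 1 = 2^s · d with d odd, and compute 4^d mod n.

77 − 1 = 76 = 2^2 · 19, so d = 19.
4^1 ≡ 4 (mod 77)
4^2 ≡ 4^2 = 16 ≡ 16 (mod 77)
4^4 ≡ 16^2 = 256 ≡ 25 (mod 77)
4^8 ≡ 25^2 = 625 ≡ 9 (mod 77)
4^16 ≡ 9^2 = 81 ≡ 4 (mod 77)
19 = 16 + 2 + 1 in binary powers of 2.
So 4^19 ≡ 4 · 16 · 4 ≡ 25 (mod 77).
Squaring chain: 25 → 9; never reaches −1, so base 4 is a Miller–Rabin witness that 77 is composite.

25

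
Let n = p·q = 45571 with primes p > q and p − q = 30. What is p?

Since p = q + 30, we have 45571 = q(q + 30), so q² + 30q − 45571 = 0.
Discriminant: 30² + 4·45571 = 900 + 182284 = 183184; √183184 = 428.
q = (−30 + 428)/2 = 199, and p = q + 30 = 229.
Check: 199 · 229 = 45571.

229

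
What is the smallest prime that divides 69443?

11

69443 is odd.
Digit sum 26, not divisible by 3.
Ends in 3: not divisible by 5.
7: 69443 = 7·9920 + 3
11: 69443 = 11·6313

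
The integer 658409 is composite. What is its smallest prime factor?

658409 is odd.
Digit sum 32, not divisible by 3.
Ends in 9: not divisible by 5.
7: 658409 = 7·94058 + 3
11: 658409 = 11·59855 + 4
13: 658409 = 13·50646 + 11
17: 658409 = 17·38729 + 16
19: 658409 = 19·34653 + 2
23: 658409 = 23·28626 + 11
29: 658409 = 29·22703 + 22
31: 658409 = 31·21239

31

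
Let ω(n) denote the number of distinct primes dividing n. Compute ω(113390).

113390 = 2 · 56695
56695 = 5 · 11339
11339 = 17 · 667
667 = 23 · 29
113390 = 2 · 5 · 17 · 23 · 29, which has 5 distinct prime factors.

5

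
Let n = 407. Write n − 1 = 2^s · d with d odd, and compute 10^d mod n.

407 − 1 = 406 = 2^1 · 203, so d = 203.
10^1 ≡ 10 (mod 407)
10^2 ≡ 10^2 = 100 ≡ 100 (mod 407)
10^4 ≡ 100^2 = 10000 ≡ 232 (mod 407)
10^8 ≡ 232^2 = 53824 ≡ 100 (mod 407)
10^16 ≡ 100^2 = 10000 ≡ 232 (mod 407)
10^32 ≡ 232^2 = 53824 ≡ 100 (mod 407)
10^64 ≡ 100^2 = 10000 ≡ 232 (mod 407)
10^128 ≡ 232^2 = 53824 ≡ 100 (mod 407)
203 = 128 + 64 + 8 + 2 + 1 in binary powers of 2.
So 10^203 ≡ 100 · 232 · 100 · 100 · 10 ≡ 285 (mod 407).
Squaring chain: 285; never reaches −1, so base 10 is a Miller–Rabin witness that 407 is composite.

285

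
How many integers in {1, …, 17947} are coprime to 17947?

17680

Factor: 17947 = 131 · 137.
φ(17947) = (131−1) · (137−1) = 130 · 136 = 17680.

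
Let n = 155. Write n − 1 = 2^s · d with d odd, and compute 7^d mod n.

142

155 − 1 = 154 = 2^1 · 77, so d = 77.
7^1 ≡ 7 (mod 155)
7^2 ≡ 7^2 = 49 ≡ 49 (mod 155)
7^4 ≡ 49^2 = 2401 ≡ 76 (mod 155)
7^8 ≡ 76^2 = 5776 ≡ 41 (mod 155)
7^16 ≡ 41^2 = 1681 ≡ 131 (mod 155)
7^32 ≡ 131^2 = 17161 ≡ 111 (mod 155)
7^64 ≡ 111^2 = 12321 ≡ 76 (mod 155)
77 = 64 + 8 + 4 + 1 in binary powers of 2.
So 7^77 ≡ 76 · 41 · 76 · 7 ≡ 142 (mod 155).
Squaring chain: 142; never reaches −1, so base 7 is a Miller–Rabin witness that 155 is composite.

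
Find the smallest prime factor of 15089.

15089 is odd.
Digit sum 23, not divisible by 3.
Ends in 9: not divisible by 5.
7: 15089 = 7·2155 + 4
11: 15089 = 11·1371 + 8
13: 15089 = 13·1160 + 9
17: 15089 = 17·887 + 10
19: 15089 = 19·794 + 3
23: 15089 = 23·656 + 1
29: 15089 = 29·520 + 9
31: 15089 = 31·486 + 23
37: 15089 = 37·407 + 30
41: 15089 = 41·368 + 1
43: 15089 = 43·350 + 39
47: 15089 = 47·321 + 2
53: 15089 = 53·284 + 37
59: 15089 = 59·255 + 44
61: 15089 = 61·247 + 22
67: 15089 = 67·225 + 14
71: 15089 = 71·212 + 37
73: 15089 = 73·206 + 51
79: 15089 = 79·191

79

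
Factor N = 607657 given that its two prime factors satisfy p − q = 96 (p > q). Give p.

829

Since p = q + 96, we have 607657 = q(q + 96), so q² + 96q − 607657 = 0.
Discriminant: 96² + 4·607657 = 9216 + 2430628 = 2439844; √2439844 = 1562.
q = (−96 + 1562)/2 = 733, and p = q + 96 = 829.
Check: 733 · 829 = 607657.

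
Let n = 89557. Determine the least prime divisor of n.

13

89557 is odd.
Digit sum 34, not divisible by 3.
Ends in 7: not divisible by 5.
7: 89557 = 7·12793 + 6
11: 89557 = 11·8141 + 6
13: 89557 = 13·6889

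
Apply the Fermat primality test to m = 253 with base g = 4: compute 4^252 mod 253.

236

4^1 ≡ 4 (mod 253)
4^2 ≡ 4^2 = 16 ≡ 16 (mod 253)
4^4 ≡ 16^2 = 256 ≡ 3 (mod 253)
4^8 ≡ 3^2 = 9 ≡ 9 (mod 253)
4^16 ≡ 9^2 = 81 ≡ 81 (mod 253)
4^32 ≡ 81^2 = 6561 ≡ 236 (mod 253)
4^64 ≡ 236^2 = 55696 ≡ 36 (mod 253)
4^128 ≡ 36^2 = 1296 ≡ 31 (mod 253)
252 = 128 + 64 + 32 + 16 + 8 + 4 in binary powers of 2.
So 4^252 ≡ 31 · 36 · 236 · 81 · 9 · 3 ≡ 236 (mod 253).
Since 236 ≠ 1, base 4 is a Fermat witness: 253 is composite.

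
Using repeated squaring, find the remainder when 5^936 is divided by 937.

5^1 ≡ 5 (mod 937)
5^2 ≡ 5^2 = 25 ≡ 25 (mod 937)
5^4 ≡ 25^2 = 625 ≡ 625 (mod 937)
5^8 ≡ 625^2 = 390625 ≡ 833 (mod 937)
5^16 ≡ 833^2 = 693889 ≡ 509 (mod 937)
5^32 ≡ 509^2 = 259081 ≡ 469 (mod 937)
5^64 ≡ 469^2 = 219961 ≡ 703 (mod 937)
5^128 ≡ 703^2 = 494209 ≡ 410 (mod 937)
5^256 ≡ 410^2 = 168100 ≡ 377 (mod 937)
5^512 ≡ 377^2 = 142129 ≡ 642 (mod 937)
936 = 512 + 256 + 128 + 32 + 8 in binary powers of 2.
So 5^936 ≡ 642 · 377 · 410 · 469 · 833 ≡ 1 (mod 937).
Since the result is 1, base 5 gives no evidence that 937 is composite.

1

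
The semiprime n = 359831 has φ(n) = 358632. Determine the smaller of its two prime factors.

587

φ(n) = (p−1)(q−1) = n − (p+q) + 1, so p + q = 359831 − 358632 + 1 = 1200.
p and q are the roots of t² − 1200t + 359831 = 0.
Discriminant: 1200² − 4·359831 = 1440000 − 1439324 = 676; √676 = 26.
q = (1200 − 26)/2 = 587, p = (1200 + 26)/2 = 613.
Check: 587 · 613 = 359831.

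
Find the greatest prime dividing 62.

62 = 2 · 31
31 is prime.
So 62 = 2 · 31; the largest prime factor is 31.

31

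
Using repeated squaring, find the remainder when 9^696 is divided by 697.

1

9^1 ≡ 9 (mod 697)
9^2 ≡ 9^2 = 81 ≡ 81 (mod 697)
9^4 ≡ 81^2 = 6561 ≡ 288 (mod 697)
9^8 ≡ 288^2 = 82944 ≡ 1 (mod 697)
9^16 ≡ 1^2 = 1 ≡ 1 (mod 697)
9^32 ≡ 1^2 = 1 ≡ 1 (mod 697)
9^64 ≡ 1^2 = 1 ≡ 1 (mod 697)
9^128 ≡ 1^2 = 1 ≡ 1 (mod 697)
9^256 ≡ 1^2 = 1 ≡ 1 (mod 697)
9^512 ≡ 1^2 = 1 ≡ 1 (mod 697)
696 = 512 + 128 + 32 + 16 + 8 in binary powers of 2.
So 9^696 ≡ 1 · 1 · 1 · 1 · 1 ≡ 1 (mod 697).
Since the result is 1, base 9 gives no evidence that 697 is composite.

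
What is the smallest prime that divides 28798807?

28798807 is odd.
Digit sum 49, not divisible by 3.
Ends in 7: not divisible by 5.
7: 28798807 = 7·4114115 + 2
11: 28798807 = 11·2618073 + 4
13: 28798807 = 13·2215292 + 11
17: 28798807 = 17·1694047 + 8
19: 28798807 = 19·1515726 + 13
23: 28798807 = 23·1252122 + 1
29: 28798807 = 29·993062 + 9
31: 28798807 = 31·928993 + 24
37: 28798807 = 37·778346 + 5
41: 28798807 = 41·702409 + 38
43: 28798807 = 43·669739 + 30
47: 28798807 = 47·612740 + 27
53: 28798807 = 53·543373 + 38
59: 28798807 = 59·488115 + 22
61: 28798807 = 61·472111 + 36
67: 28798807 = 67·429832 + 63
71: 28798807 = 71·405617

71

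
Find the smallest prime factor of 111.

3

111 is odd.
Digit sum 3, divisible by 3.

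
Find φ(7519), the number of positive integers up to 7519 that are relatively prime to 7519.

Factor: 7519 = 73 · 103.
φ(7519) = (73−1) · (103−1) = 72 · 102 = 7344.

7344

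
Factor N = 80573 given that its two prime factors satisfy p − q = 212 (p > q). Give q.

Since p = q + 212, we have 80573 = q(q + 212), so q² + 212q − 80573 = 0.
Discriminant: 212² + 4·80573 = 44944 + 322292 = 367236; √367236 = 606.
q = (−212 + 606)/2 = 197, and p = q + 212 = 409.
Check: 197 · 409 = 80573.

197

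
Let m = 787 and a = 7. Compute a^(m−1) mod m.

1

7^1 ≡ 7 (mod 787)
7^2 ≡ 7^2 = 49 ≡ 49 (mod 787)
7^4 ≡ 49^2 = 2401 ≡ 40 (mod 787)
7^8 ≡ 40^2 = 1600 ≡ 26 (mod 787)
7^16 ≡ 26^2 = 676 ≡ 676 (mod 787)
7^32 ≡ 676^2 = 456976 ≡ 516 (mod 787)
7^64 ≡ 516^2 = 266256 ≡ 250 (mod 787)
7^128 ≡ 250^2 = 62500 ≡ 327 (mod 787)
7^256 ≡ 327^2 = 106929 ≡ 684 (mod 787)
7^512 ≡ 684^2 = 467856 ≡ 378 (mod 787)
786 = 512 + 256 + 16 + 2 in binary powers of 2.
So 7^786 ≡ 378 · 684 · 676 · 49 ≡ 1 (mod 787).
Since the result is 1, base 7 gives no evidence that 787 is composite.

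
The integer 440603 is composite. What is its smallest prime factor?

31

440603 is odd.
Digit sum 17, not divisible by 3.
Ends in 3: not divisible by 5.
7: 440603 = 7·62943 + 2
11: 440603 = 11·40054 + 9
13: 440603 = 13·33892 + 7
17: 440603 = 17·25917 + 14
19: 440603 = 19·23189 + 12
23: 440603 = 23·19156 + 15
29: 440603 = 29·15193 + 6
31: 440603 = 31·14213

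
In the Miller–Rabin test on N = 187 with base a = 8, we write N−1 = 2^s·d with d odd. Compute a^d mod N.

94

187 − 1 = 186 = 2^1 · 93, so d = 93.
8^1 ≡ 8 (mod 187)
8^2 ≡ 8^2 = 64 ≡ 64 (mod 187)
8^4 ≡ 64^2 = 4096 ≡ 169 (mod 187)
8^8 ≡ 169^2 = 28561 ≡ 137 (mod 187)
8^16 ≡ 137^2 = 18769 ≡ 69 (mod 187)
8^32 ≡ 69^2 = 4761 ≡ 86 (mod 187)
8^64 ≡ 86^2 = 7396 ≡ 103 (mod 187)
93 = 64 + 16 + 8 + 4 + 1 in binary powers of 2.
So 8^93 ≡ 103 · 69 · 137 · 169 · 8 ≡ 94 (mod 187).
Squaring chain: 94; never reaches −1, so base 8 is a Miller–Rabin witness that 187 is composite.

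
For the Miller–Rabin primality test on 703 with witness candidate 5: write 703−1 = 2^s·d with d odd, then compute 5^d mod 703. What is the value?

438

703 − 1 = 702 = 2^1 · 351, so d = 351.
5^1 ≡ 5 (mod 703)
5^2 ≡ 5^2 = 25 ≡ 25 (mod 703)
5^4 ≡ 25^2 = 625 ≡ 625 (mod 703)
5^8 ≡ 625^2 = 390625 ≡ 460 (mod 703)
5^16 ≡ 460^2 = 211600 ≡ 700 (mod 703)
5^32 ≡ 700^2 = 490000 ≡ 9 (mod 703)
5^64 ≡ 9^2 = 81 ≡ 81 (mod 703)
5^128 ≡ 81^2 = 6561 ≡ 234 (mod 703)
5^256 ≡ 234^2 = 54756 ≡ 625 (mod 703)
351 = 256 + 64 + 16 + 8 + 4 + 2 + 1 in binary powers of 2.
So 5^351 ≡ 625 · 81 · 700 · 460 · 625 · 25 · 5 ≡ 438 (mod 703).
Squaring chain: 438; never reaches −1, so base 5 is a Miller–Rabin witness that 703 is composite.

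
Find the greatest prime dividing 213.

71

213 = 3 · 71
71 is prime.
So 213 = 3 · 71; the largest prime factor is 71.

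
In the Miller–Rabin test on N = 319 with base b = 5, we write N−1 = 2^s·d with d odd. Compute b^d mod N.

196

319 − 1 = 318 = 2^1 · 159, so d = 159.
5^1 ≡ 5 (mod 319)
5^2 ≡ 5^2 = 25 ≡ 25 (mod 319)
5^4 ≡ 25^2 = 625 ≡ 306 (mod 319)
5^8 ≡ 306^2 = 93636 ≡ 169 (mod 319)
5^16 ≡ 169^2 = 28561 ≡ 170 (mod 319)
5^32 ≡ 170^2 = 28900 ≡ 190 (mod 319)
5^64 ≡ 190^2 = 36100 ≡ 53 (mod 319)
5^128 ≡ 53^2 = 2809 ≡ 257 (mod 319)
159 = 128 + 16 + 8 + 4 + 2 + 1 in binary powers of 2.
So 5^159 ≡ 257 · 170 · 169 · 306 · 25 · 5 ≡ 196 (mod 319).
Squaring chain: 196; never reaches −1, so base 5 is a Miller–Rabin witness that 319 is composite.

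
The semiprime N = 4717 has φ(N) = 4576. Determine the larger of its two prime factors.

φ(n) = (p−1)(q−1) = n − (p+q) + 1, so p + q = 4717 − 4576 + 1 = 142.
p and q are the roots of t² − 142t + 4717 = 0.
Discriminant: 142² − 4·4717 = 20164 − 18868 = 1296; √1296 = 36.
q = (142 − 36)/2 = 53, p = (142 + 36)/2 = 89.
Check: 53 · 89 = 4717.

89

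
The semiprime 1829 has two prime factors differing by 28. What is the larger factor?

Since p = q + 28, we have 1829 = q(q + 28), so q² + 28q − 1829 = 0.
Discriminant: 28² + 4·1829 = 784 + 7316 = 8100; √8100 = 90.
q = (−28 + 90)/2 = 31, and p = q + 28 = 59.
Check: 31 · 59 = 1829.

59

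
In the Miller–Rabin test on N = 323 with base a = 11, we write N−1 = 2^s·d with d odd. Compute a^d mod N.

323 − 1 = 322 = 2^1 · 161, so d = 161.
11^1 ≡ 11 (mod 323)
11^2 ≡ 11^2 = 121 ≡ 121 (mod 323)
11^4 ≡ 121^2 = 14641 ≡ 106 (mod 323)
11^8 ≡ 106^2 = 11236 ≡ 254 (mod 323)
11^16 ≡ 254^2 = 64516 ≡ 239 (mod 323)
11^32 ≡ 239^2 = 57121 ≡ 273 (mod 323)
11^64 ≡ 273^2 = 74529 ≡ 239 (mod 323)
11^128 ≡ 239^2 = 57121 ≡ 273 (mod 323)
161 = 128 + 32 + 1 in binary powers of 2.
So 11^161 ≡ 273 · 273 · 11 ≡ 45 (mod 323).
Squaring chain: 45; never reaches −1, so base 11 is a Miller–Rabin witness that 323 is composite.

45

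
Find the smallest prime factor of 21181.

21181 is odd.
Digit sum 13, not divisible by 3.
Ends in 1: not divisible by 5.
7: 21181 = 7·3025 + 6
11: 21181 = 11·1925 + 6
13: 21181 = 13·1629 + 4
17: 21181 = 17·1245 + 16
19: 21181 = 19·1114 + 15
23: 21181 = 23·920 + 21
29: 21181 = 29·730 + 11
31: 21181 = 31·683 + 8
37: 21181 = 37·572 + 17
41: 21181 = 41·516 + 25
43: 21181 = 43·492 + 25
47: 21181 = 47·450 + 31
53: 21181 = 53·399 + 34
59: 21181 = 59·359

59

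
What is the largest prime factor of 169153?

169153 = 47 · 3599
3599 = 59 · 61
61 is prime.
So 169153 = 47 · 59 · 61; the largest prime factor is 61.

61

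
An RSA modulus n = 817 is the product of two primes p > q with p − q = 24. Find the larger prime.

43

Since p = q + 24, we have 817 = q(q + 24), so q² + 24q − 817 = 0.
Discriminant: 24² + 4·817 = 576 + 3268 = 3844; √3844 = 62.
q = (−24 + 62)/2 = 19, and p = q + 24 = 43.
Check: 19 · 43 = 817.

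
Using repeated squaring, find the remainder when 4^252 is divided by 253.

236

4^1 ≡ 4 (mod 253)
4^2 ≡ 4^2 = 16 ≡ 16 (mod 253)
4^4 ≡ 16^2 = 256 ≡ 3 (mod 253)
4^8 ≡ 3^2 = 9 ≡ 9 (mod 253)
4^16 ≡ 9^2 = 81 ≡ 81 (mod 253)
4^32 ≡ 81^2 = 6561 ≡ 236 (mod 253)
4^64 ≡ 236^2 = 55696 ≡ 36 (mod 253)
4^128 ≡ 36^2 = 1296 ≡ 31 (mod 253)
252 = 128 + 64 + 32 + 16 + 8 + 4 in binary powers of 2.
So 4^252 ≡ 31 · 36 · 236 · 81 · 9 · 3 ≡ 236 (mod 253).
Since 236 ≠ 1, base 4 is a Fermat witness: 253 is composite.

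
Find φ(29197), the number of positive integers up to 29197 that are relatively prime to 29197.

Factor: 29197 = 7 · 43 · 97.
φ(29197) = (7−1) · (43−1) · (97−1) = 6 · 42 · 96 = 24192.

24192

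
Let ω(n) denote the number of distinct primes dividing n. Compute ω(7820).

4

7820 = 2^2 · 1955
1955 = 5 · 391
391 = 17 · 23
7820 = 2^2 · 5 · 17 · 23, which has 4 distinct prime factors.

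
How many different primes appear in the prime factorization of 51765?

5

51765 = 3 · 17255
17255 = 5 · 3451
3451 = 7 · 493
493 = 17 · 29
51765 = 3 · 5 · 7 · 17 · 29, which has 5 distinct prime factors.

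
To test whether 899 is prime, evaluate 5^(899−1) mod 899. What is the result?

315

5^1 ≡ 5 (mod 899)
5^2 ≡ 5^2 = 25 ≡ 25 (mod 899)
5^4 ≡ 25^2 = 625 ≡ 625 (mod 899)
5^8 ≡ 625^2 = 390625 ≡ 459 (mod 899)
5^16 ≡ 459^2 = 210681 ≡ 315 (mod 899)
5^32 ≡ 315^2 = 99225 ≡ 335 (mod 899)
5^64 ≡ 335^2 = 112225 ≡ 749 (mod 899)
5^128 ≡ 749^2 = 561001 ≡ 25 (mod 899)
5^256 ≡ 25^2 = 625 ≡ 625 (mod 899)
5^512 ≡ 625^2 = 390625 ≡ 459 (mod 899)
898 = 512 + 256 + 128 + 2 in binary powers of 2.
So 5^898 ≡ 459 · 625 · 25 · 25 ≡ 315 (mod 899).
Since 315 ≠ 1, base 5 is a Fermat witness: 899 is composite.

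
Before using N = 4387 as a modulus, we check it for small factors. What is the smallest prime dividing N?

4387 is odd.
Digit sum 22, not divisible by 3.
Ends in 7: not divisible by 5.
7: 4387 = 7·626 + 5
11: 4387 = 11·398 + 9
13: 4387 = 13·337 + 6
17: 4387 = 17·258 + 1
19: 4387 = 19·230 + 17
23: 4387 = 23·190 + 17
29: 4387 = 29·151 + 8
31: 4387 = 31·141 + 16
37: 4387 = 37·118 + 21
41: 4387 = 41·107

41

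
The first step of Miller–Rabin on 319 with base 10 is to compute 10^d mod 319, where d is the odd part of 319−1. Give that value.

319 − 1 = 318 = 2^1 · 159, so d = 159.
10^1 ≡ 10 (mod 319)
10^2 ≡ 10^2 = 100 ≡ 100 (mod 319)
10^4 ≡ 100^2 = 10000 ≡ 111 (mod 319)
10^8 ≡ 111^2 = 12321 ≡ 199 (mod 319)
10^16 ≡ 199^2 = 39601 ≡ 45 (mod 319)
10^32 ≡ 45^2 = 2025 ≡ 111 (mod 319)
10^64 ≡ 111^2 = 12321 ≡ 199 (mod 319)
10^128 ≡ 199^2 = 39601 ≡ 45 (mod 319)
159 = 128 + 16 + 8 + 4 + 2 + 1 in binary powers of 2.
So 10^159 ≡ 45 · 45 · 199 · 111 · 100 · 10 ≡ 21 (mod 319).
Squaring chain: 21; never reaches −1, so base 10 is a Miller–Rabin witness that 319 is composite.

21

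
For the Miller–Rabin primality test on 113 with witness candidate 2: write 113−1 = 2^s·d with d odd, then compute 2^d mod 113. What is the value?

113 − 1 = 112 = 2^4 · 7, so d = 7.
2^1 ≡ 2 (mod 113)
2^2 ≡ 2^2 = 4 ≡ 4 (mod 113)
2^4 ≡ 4^2 = 16 ≡ 16 (mod 113)
7 = 4 + 2 + 1 in binary powers of 2.
So 2^7 ≡ 16 · 4 · 2 ≡ 15 (mod 113).
Squaring chain: 15 → 112 → 1 → 1; reaches −1, so base 2 does not prove 113 composite.

15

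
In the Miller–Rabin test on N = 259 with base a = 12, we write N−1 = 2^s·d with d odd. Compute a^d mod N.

174

259 − 1 = 258 = 2^1 · 129, so d = 129.
12^1 ≡ 12 (mod 259)
12^2 ≡ 12^2 = 144 ≡ 144 (mod 259)
12^4 ≡ 144^2 = 20736 ≡ 16 (mod 259)
12^8 ≡ 16^2 = 256 ≡ 256 (mod 259)
12^16 ≡ 256^2 = 65536 ≡ 9 (mod 259)
12^32 ≡ 9^2 = 81 ≡ 81 (mod 259)
12^64 ≡ 81^2 = 6561 ≡ 86 (mod 259)
12^128 ≡ 86^2 = 7396 ≡ 144 (mod 259)
129 = 128 + 1 in binary powers of 2.
So 12^129 ≡ 144 · 12 ≡ 174 (mod 259).
Squaring chain: 174; never reaches −1, so base 12 is a Miller–Rabin witness that 259 is composite.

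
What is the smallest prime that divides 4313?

4313 is odd.
Digit sum 11, not divisible by 3.
Ends in 3: not divisible by 5.
7: 4313 = 7·616 + 1
11: 4313 = 11·392 + 1
13: 4313 = 13·331 + 10
17: 4313 = 17·253 + 12
19: 4313 = 19·227

19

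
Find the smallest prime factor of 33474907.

79

33474907 is odd.
Digit sum 37, not divisible by 3.
Ends in 7: not divisible by 5.
7: 33474907 = 7·4782129 + 4
11: 33474907 = 11·3043173 + 4
13: 33474907 = 13·2574992 + 11
17: 33474907 = 17·1969112 + 3
19: 33474907 = 19·1761837 + 4
23: 33474907 = 23·1455430 + 17
29: 33474907 = 29·1154307 + 4
31: 33474907 = 31·1079835 + 22
37: 33474907 = 37·904727 + 8
41: 33474907 = 41·816461 + 6
43: 33474907 = 43·778486 + 9
47: 33474907 = 47·712232 + 3
53: 33474907 = 53·631602 + 1
59: 33474907 = 59·567371 + 18
61: 33474907 = 61·548768 + 59
67: 33474907 = 67·499625 + 32
71: 33474907 = 71·471477 + 40
73: 33474907 = 73·458560 + 27
79: 33474907 = 79·423733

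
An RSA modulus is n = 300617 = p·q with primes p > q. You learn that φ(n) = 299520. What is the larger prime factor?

577

φ(n) = (p−1)(q−1) = n − (p+q) + 1, so p + q = 300617 − 299520 + 1 = 1098.
p and q are the roots of t² − 1098t + 300617 = 0.
Discriminant: 1098² − 4·300617 = 1205604 − 1202468 = 3136; √3136 = 56.
q = (1098 − 56)/2 = 521, p = (1098 + 56)/2 = 577.
Check: 521 · 577 = 300617.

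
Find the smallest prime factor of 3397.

43

3397 is odd.
Digit sum 22, not divisible by 3.
Ends in 7: not divisible by 5.
7: 3397 = 7·485 + 2
11: 3397 = 11·308 + 9
13: 3397 = 13·261 + 4
17: 3397 = 17·199 + 14
19: 3397 = 19·178 + 15
23: 3397 = 23·147 + 16
29: 3397 = 29·117 + 4
31: 3397 = 31·109 + 18
37: 3397 = 37·91 + 30
41: 3397 = 41·82 + 35
43: 3397 = 43·79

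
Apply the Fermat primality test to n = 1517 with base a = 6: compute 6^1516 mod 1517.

6^1 ≡ 6 (mod 1517)
6^2 ≡ 6^2 = 36 ≡ 36 (mod 1517)
6^4 ≡ 36^2 = 1296 ≡ 1296 (mod 1517)
6^8 ≡ 1296^2 = 1679616 ≡ 297 (mod 1517)
6^16 ≡ 297^2 = 88209 ≡ 223 (mod 1517)
6^32 ≡ 223^2 = 49729 ≡ 1185 (mod 1517)
6^64 ≡ 1185^2 = 1404225 ≡ 1000 (mod 1517)
6^128 ≡ 1000^2 = 1000000 ≡ 297 (mod 1517)
6^256 ≡ 297^2 = 88209 ≡ 223 (mod 1517)
6^512 ≡ 223^2 = 49729 ≡ 1185 (mod 1517)
6^1024 ≡ 1185^2 = 1404225 ≡ 1000 (mod 1517)
1516 = 1024 + 256 + 128 + 64 + 32 + 8 + 4 in binary powers of 2.
So 6^1516 ≡ 1000 · 223 · 297 · 1000 · 1185 · 297 · 1296 ≡ 556 (mod 1517).
Since 556 ≠ 1, base 6 is a Fermat witness: 1517 is composite.

556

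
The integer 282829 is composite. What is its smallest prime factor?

282829 is odd.
Digit sum 31, not divisible by 3.
Ends in 9: not divisible by 5.
7: 282829 = 7·40404 + 1
11: 282829 = 11·25711 + 8
13: 282829 = 13·21756 + 1
17: 282829 = 17·16637

17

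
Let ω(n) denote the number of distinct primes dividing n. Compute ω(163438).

163438 = 2 · 81719
81719 = 11 · 7429
7429 = 17 · 437
437 = 19 · 23
163438 = 2 · 11 · 17 · 19 · 23, which has 5 distinct prime factors.

5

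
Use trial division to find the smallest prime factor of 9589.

9589 is odd.
Digit sum 31, not divisible by 3.
Ends in 9: not divisible by 5.
7: 9589 = 7·1369 + 6
11: 9589 = 11·871 + 8
13: 9589 = 13·737 + 8
17: 9589 = 17·564 + 1
19: 9589 = 19·504 + 13
23: 9589 = 23·416 + 21
29: 9589 = 29·330 + 19
31: 9589 = 31·309 + 10
37: 9589 = 37·259 + 6
41: 9589 = 41·233 + 36
43: 9589 = 43·223

43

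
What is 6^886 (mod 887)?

1

6^1 ≡ 6 (mod 887)
6^2 ≡ 6^2 = 36 ≡ 36 (mod 887)
6^4 ≡ 36^2 = 1296 ≡ 409 (mod 887)
6^8 ≡ 409^2 = 167281 ≡ 525 (mod 887)
6^16 ≡ 525^2 = 275625 ≡ 655 (mod 887)
6^32 ≡ 655^2 = 429025 ≡ 604 (mod 887)
6^64 ≡ 604^2 = 364816 ≡ 259 (mod 887)
6^128 ≡ 259^2 = 67081 ≡ 556 (mod 887)
6^256 ≡ 556^2 = 309136 ≡ 460 (mod 887)
6^512 ≡ 460^2 = 211600 ≡ 494 (mod 887)
886 = 512 + 256 + 64 + 32 + 16 + 4 + 2 in binary powers of 2.
So 6^886 ≡ 494 · 460 · 259 · 604 · 655 · 409 · 36 ≡ 1 (mod 887).
Since the result is 1, base 6 gives no evidence that 887 is composite.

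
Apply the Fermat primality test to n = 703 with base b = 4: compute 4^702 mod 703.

4^1 ≡ 4 (mod 703)
4^2 ≡ 4^2 = 16 ≡ 16 (mod 703)
4^4 ≡ 16^2 = 256 ≡ 256 (mod 703)
4^8 ≡ 256^2 = 65536 ≡ 157 (mod 703)
4^16 ≡ 157^2 = 24649 ≡ 44 (mod 703)
4^32 ≡ 44^2 = 1936 ≡ 530 (mod 703)
4^64 ≡ 530^2 = 280900 ≡ 403 (mod 703)
4^128 ≡ 403^2 = 162409 ≡ 16 (mod 703)
4^256 ≡ 16^2 = 256 ≡ 256 (mod 703)
4^512 ≡ 256^2 = 65536 ≡ 157 (mod 703)
702 = 512 + 128 + 32 + 16 + 8 + 4 + 2 in binary powers of 2.
So 4^702 ≡ 157 · 16 · 530 · 44 · 157 · 256 · 16 ≡ 1 (mod 703).
Since the result is 1, base 4 gives no evidence that 703 is composite.

1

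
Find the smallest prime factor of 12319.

12319 is odd.
Digit sum 16, not divisible by 3.
Ends in 9: not divisible by 5.
7: 12319 = 7·1759 + 6
11: 12319 = 11·1119 + 10
13: 12319 = 13·947 + 8
17: 12319 = 17·724 + 11
19: 12319 = 19·648 + 7
23: 12319 = 23·535 + 14
29: 12319 = 29·424 + 23
31: 12319 = 31·397 + 12
37: 12319 = 37·332 + 35
41: 12319 = 41·300 + 19
43: 12319 = 43·286 + 21
47: 12319 = 47·262 + 5
53: 12319 = 53·232 + 23
59: 12319 = 59·208 + 47
61: 12319 = 61·201 + 58
67: 12319 = 67·183 + 58
71: 12319 = 71·173 + 36
73: 12319 = 73·168 + 55
79: 12319 = 79·155 + 74
83: 12319 = 83·148 + 35
89: 12319 = 89·138 + 37
97: 12319 = 97·127

97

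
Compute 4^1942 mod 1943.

864

4^1 ≡ 4 (mod 1943)
4^2 ≡ 4^2 = 16 ≡ 16 (mod 1943)
4^4 ≡ 16^2 = 256 ≡ 256 (mod 1943)
4^8 ≡ 256^2 = 65536 ≡ 1417 (mod 1943)
4^16 ≡ 1417^2 = 2007889 ≡ 770 (mod 1943)
4^32 ≡ 770^2 = 592900 ≡ 285 (mod 1943)
4^64 ≡ 285^2 = 81225 ≡ 1562 (mod 1943)
4^128 ≡ 1562^2 = 2439844 ≡ 1379 (mod 1943)
4^256 ≡ 1379^2 = 1901641 ≡ 1387 (mod 1943)
4^512 ≡ 1387^2 = 1923769 ≡ 199 (mod 1943)
4^1024 ≡ 199^2 = 39601 ≡ 741 (mod 1943)
1942 = 1024 + 512 + 256 + 128 + 16 + 4 + 2 in binary powers of 2.
So 4^1942 ≡ 741 · 199 · 1387 · 1379 · 770 · 256 · 16 ≡ 864 (mod 1943).
Since 864 ≠ 1, base 4 is a Fermat witness: 1943 is composite.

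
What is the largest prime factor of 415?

415 = 5 · 83
83 is prime.
So 415 = 5 · 83; the largest prime factor is 83.

83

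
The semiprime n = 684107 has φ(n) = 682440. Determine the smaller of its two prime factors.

φ(n) = (p−1)(q−1) = n − (p+q) + 1, so p + q = 684107 − 682440 + 1 = 1668.
p and q are the roots of t² − 1668t + 684107 = 0.
Discriminant: 1668² − 4·684107 = 2782224 − 2736428 = 45796; √45796 = 214.
q = (1668 − 214)/2 = 727, p = (1668 + 214)/2 = 941.
Check: 727 · 941 = 684107.

727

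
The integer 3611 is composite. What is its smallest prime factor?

3611 is odd.
Digit sum 11, not divisible by 3.
Ends in 1: not divisible by 5.
7: 3611 = 7·515 + 6
11: 3611 = 11·328 + 3
13: 3611 = 13·277 + 10
17: 3611 = 17·212 + 7
19: 3611 = 19·190 + 1
23: 3611 = 23·157

23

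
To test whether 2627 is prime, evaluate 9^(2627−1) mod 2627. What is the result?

719

9^1 ≡ 9 (mod 2627)
9^2 ≡ 9^2 = 81 ≡ 81 (mod 2627)
9^4 ≡ 81^2 = 6561 ≡ 1307 (mod 2627)
9^8 ≡ 1307^2 = 1708249 ≡ 699 (mod 2627)
9^16 ≡ 699^2 = 488601 ≡ 2606 (mod 2627)
9^32 ≡ 2606^2 = 6791236 ≡ 441 (mod 2627)
9^64 ≡ 441^2 = 194481 ≡ 83 (mod 2627)
9^128 ≡ 83^2 = 6889 ≡ 1635 (mod 2627)
9^256 ≡ 1635^2 = 2673225 ≡ 1566 (mod 2627)
9^512 ≡ 1566^2 = 2452356 ≡ 1365 (mod 2627)
9^1024 ≡ 1365^2 = 1863225 ≡ 682 (mod 2627)
9^2048 ≡ 682^2 = 465124 ≡ 145 (mod 2627)
2626 = 2048 + 512 + 64 + 2 in binary powers of 2.
So 9^2626 ≡ 145 · 1365 · 83 · 81 ≡ 719 (mod 2627).
Since 719 ≠ 1, base 9 is a Fermat witness: 2627 is composite.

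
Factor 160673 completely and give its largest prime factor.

73

160673 = 31 · 5183
5183 = 71 · 73
73 is prime.
So 160673 = 31 · 71 · 73; the largest prime factor is 73.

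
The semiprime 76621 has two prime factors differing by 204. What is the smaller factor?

Since p = q + 204, we have 76621 = q(q + 204), so q² + 204q − 76621 = 0.
Discriminant: 204² + 4·76621 = 41616 + 306484 = 348100; √348100 = 590.
q = (−204 + 590)/2 = 193, and p = q + 204 = 397.
Check: 193 · 397 = 76621.

193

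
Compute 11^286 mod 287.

11^1 ≡ 11 (mod 287)
11^2 ≡ 11^2 = 121 ≡ 121 (mod 287)
11^4 ≡ 121^2 = 14641 ≡ 4 (mod 287)
11^8 ≡ 4^2 = 16 ≡ 16 (mod 287)
11^16 ≡ 16^2 = 256 ≡ 256 (mod 287)
11^32 ≡ 256^2 = 65536 ≡ 100 (mod 287)
11^64 ≡ 100^2 = 10000 ≡ 242 (mod 287)
11^128 ≡ 242^2 = 58564 ≡ 16 (mod 287)
11^256 ≡ 16^2 = 256 ≡ 256 (mod 287)
286 = 256 + 16 + 8 + 4 + 2 in binary powers of 2.
So 11^286 ≡ 256 · 256 · 16 · 4 · 121 ≡ 74 (mod 287).
Since 74 ≠ 1, base 11 is a Fermat witness: 287 is composite.

74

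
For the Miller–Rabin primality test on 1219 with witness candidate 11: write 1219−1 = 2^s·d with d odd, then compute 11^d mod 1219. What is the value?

1219 − 1 = 1218 = 2^1 · 609, so d = 609.
11^1 ≡ 11 (mod 1219)
11^2 ≡ 11^2 = 121 ≡ 121 (mod 1219)
11^4 ≡ 121^2 = 14641 ≡ 13 (mod 1219)
11^8 ≡ 13^2 = 169 ≡ 169 (mod 1219)
11^16 ≡ 169^2 = 28561 ≡ 524 (mod 1219)
11^32 ≡ 524^2 = 274576 ≡ 301 (mod 1219)
11^64 ≡ 301^2 = 90601 ≡ 395 (mod 1219)
11^128 ≡ 395^2 = 156025 ≡ 1212 (mod 1219)
11^256 ≡ 1212^2 = 1468944 ≡ 49 (mod 1219)
11^512 ≡ 49^2 = 2401 ≡ 1182 (mod 1219)
609 = 512 + 64 + 32 + 1 in binary powers of 2.
So 11^609 ≡ 1182 · 395 · 301 · 11 ≡ 378 (mod 1219).
Squaring chain: 378; never reaches −1, so base 11 is a Miller–Rabin witness that 1219 is composite.

378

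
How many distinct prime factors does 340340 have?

6

340340 = 2^2 · 85085
85085 = 5 · 17017
17017 = 7 · 2431
2431 = 11 · 221
221 = 13 · 17
340340 = 2^2 · 5 · 7 · 11 · 13 · 17, which has 6 distinct prime factors.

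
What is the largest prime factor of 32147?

32147 = 17 · 1891
1891 = 31 · 61
61 is prime.
So 32147 = 17 · 31 · 61; the largest prime factor is 61.

61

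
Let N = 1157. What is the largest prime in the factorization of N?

89

1157 = 13 · 89
89 is prime.
So 1157 = 13 · 89; the largest prime factor is 89.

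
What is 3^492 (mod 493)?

310

3^1 ≡ 3 (mod 493)
3^2 ≡ 3^2 = 9 ≡ 9 (mod 493)
3^4 ≡ 9^2 = 81 ≡ 81 (mod 493)
3^8 ≡ 81^2 = 6561 ≡ 152 (mod 493)
3^16 ≡ 152^2 = 23104 ≡ 426 (mod 493)
3^32 ≡ 426^2 = 181476 ≡ 52 (mod 493)
3^64 ≡ 52^2 = 2704 ≡ 239 (mod 493)
3^128 ≡ 239^2 = 57121 ≡ 426 (mod 493)
3^256 ≡ 426^2 = 181476 ≡ 52 (mod 493)
492 = 256 + 128 + 64 + 32 + 8 + 4 in binary powers of 2.
So 3^492 ≡ 52 · 426 · 239 · 52 · 152 · 81 ≡ 310 (mod 493).
Since 310 ≠ 1, base 3 is a Fermat witness: 493 is composite.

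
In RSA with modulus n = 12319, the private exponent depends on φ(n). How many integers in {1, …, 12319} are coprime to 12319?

12096

Factor: 12319 = 97 · 127.
φ(12319) = (97−1) · (127−1) = 96 · 126 = 12096.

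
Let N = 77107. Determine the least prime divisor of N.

83

77107 is odd.
Digit sum 22, not divisible by 3.
Ends in 7: not divisible by 5.
7: 77107 = 7·11015 + 2
11: 77107 = 11·7009 + 8
13: 77107 = 13·5931 + 4
17: 77107 = 17·4535 + 12
19: 77107 = 19·4058 + 5
23: 77107 = 23·3352 + 11
29: 77107 = 29·2658 + 25
31: 77107 = 31·2487 + 10
37: 77107 = 37·2083 + 36
41: 77107 = 41·1880 + 27
43: 77107 = 43·1793 + 8
47: 77107 = 47·1640 + 27
53: 77107 = 53·1454 + 45
59: 77107 = 59·1306 + 53
61: 77107 = 61·1264 + 3
67: 77107 = 67·1150 + 57
71: 77107 = 71·1086 + 1
73: 77107 = 73·1056 + 19
79: 77107 = 79·976 + 3
83: 77107 = 83·929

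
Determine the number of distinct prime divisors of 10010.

5

10010 = 2 · 5005
5005 = 5 · 1001
1001 = 7 · 143
143 = 11 · 13
10010 = 2 · 5 · 7 · 11 · 13, which has 5 distinct prime factors.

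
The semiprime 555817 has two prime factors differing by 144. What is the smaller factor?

677

Since p = q + 144, we have 555817 = q(q + 144), so q² + 144q − 555817 = 0.
Discriminant: 144² + 4·555817 = 20736 + 2223268 = 2244004; √2244004 = 1498.
q = (−144 + 1498)/2 = 677, and p = q + 144 = 821.
Check: 677 · 821 = 555817.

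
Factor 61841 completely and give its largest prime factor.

61841 = 13 · 4757
4757 = 67 · 71
71 is prime.
So 61841 = 13 · 67 · 71; the largest prime factor is 71.

71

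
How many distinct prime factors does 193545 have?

193545 = 3^2 · 21505
21505 = 5 · 4301
4301 = 11 · 391
391 = 17 · 23
193545 = 3^2 · 5 · 11 · 17 · 23, which has 5 distinct prime factors.

5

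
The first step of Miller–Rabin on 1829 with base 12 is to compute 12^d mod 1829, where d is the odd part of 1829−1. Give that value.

1829 − 1 = 1828 = 2^2 · 457, so d = 457.
12^1 ≡ 12 (mod 1829)
12^2 ≡ 12^2 = 144 ≡ 144 (mod 1829)
12^4 ≡ 144^2 = 20736 ≡ 617 (mod 1829)
12^8 ≡ 617^2 = 380689 ≡ 257 (mod 1829)
12^16 ≡ 257^2 = 66049 ≡ 205 (mod 1829)
12^32 ≡ 205^2 = 42025 ≡ 1787 (mod 1829)
12^64 ≡ 1787^2 = 3193369 ≡ 1764 (mod 1829)
12^128 ≡ 1764^2 = 3111696 ≡ 567 (mod 1829)
12^256 ≡ 567^2 = 321489 ≡ 1414 (mod 1829)
457 = 256 + 128 + 64 + 8 + 1 in binary powers of 2.
So 12^457 ≡ 1414 · 567 · 1764 · 257 · 12 ≡ 1543 (mod 1829).
Squaring chain: 1543 → 1320; never reaches −1, so base 12 is a Miller–Rabin witness that 1829 is composite.

1543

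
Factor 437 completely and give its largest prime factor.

437 = 19 · 23
23 is prime.
So 437 = 19 · 23; the largest prime factor is 23.

23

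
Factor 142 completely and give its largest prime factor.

71

142 = 2 · 71
71 is prime.
So 142 = 2 · 71; the largest prime factor is 71.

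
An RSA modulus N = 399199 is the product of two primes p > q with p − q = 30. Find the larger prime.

647

Since p = q + 30, we have 399199 = q(q + 30), so q² + 30q − 399199 = 0.
Discriminant: 30² + 4·399199 = 900 + 1596796 = 1597696; √1597696 = 1264.
q = (−30 + 1264)/2 = 617, and p = q + 30 = 647.
Check: 617 · 647 = 399199.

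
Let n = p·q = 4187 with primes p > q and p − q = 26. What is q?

Since p = q + 26, we have 4187 = q(q + 26), so q² + 26q − 4187 = 0.
Discriminant: 26² + 4·4187 = 676 + 16748 = 17424; √17424 = 132.
q = (−26 + 132)/2 = 53, and p = q + 26 = 79.
Check: 53 · 79 = 4187.

53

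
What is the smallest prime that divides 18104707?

18104707 is odd.
Digit sum 28, not divisible by 3.
Ends in 7: not divisible by 5.
7: 18104707 = 7·2586386 + 5
11: 18104707 = 11·1645882 + 5
13: 18104707 = 13·1392669 + 10
17: 18104707 = 17·1064982 + 13
19: 18104707 = 19·952879 + 6
23: 18104707 = 23·787161 + 4
29: 18104707 = 29·624300 + 7
31: 18104707 = 31·584022 + 25
37: 18104707 = 37·489316 + 15
41: 18104707 = 41·441578 + 9
43: 18104707 = 43·421039 + 30
47: 18104707 = 47·385206 + 25
53: 18104707 = 53·341598 + 13
59: 18104707 = 59·306859 + 26
61: 18104707 = 61·296798 + 29
67: 18104707 = 67·270219 + 34
71: 18104707 = 71·254995 + 62
73: 18104707 = 73·248009 + 50
79: 18104707 = 79·229173 + 40
83: 18104707 = 83·218129

83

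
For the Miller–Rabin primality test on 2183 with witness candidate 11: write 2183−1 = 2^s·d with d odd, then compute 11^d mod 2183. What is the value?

1026

2183 − 1 = 2182 = 2^1 · 1091, so d = 1091.
11^1 ≡ 11 (mod 2183)
11^2 ≡ 11^2 = 121 ≡ 121 (mod 2183)
11^4 ≡ 121^2 = 14641 ≡ 1543 (mod 2183)
11^8 ≡ 1543^2 = 2380849 ≡ 1379 (mod 2183)
11^16 ≡ 1379^2 = 1901641 ≡ 248 (mod 2183)
11^32 ≡ 248^2 = 61504 ≡ 380 (mod 2183)
11^64 ≡ 380^2 = 144400 ≡ 322 (mod 2183)
11^128 ≡ 322^2 = 103684 ≡ 1083 (mod 2183)
11^256 ≡ 1083^2 = 1172889 ≡ 618 (mod 2183)
11^512 ≡ 618^2 = 381924 ≡ 2082 (mod 2183)
11^1024 ≡ 2082^2 = 4334724 ≡ 1469 (mod 2183)
1091 = 1024 + 64 + 2 + 1 in binary powers of 2.
So 11^1091 ≡ 1469 · 322 · 121 · 11 ≡ 1026 (mod 2183).
Squaring chain: 1026; never reaches −1, so base 11 is a Miller–Rabin witness that 2183 is composite.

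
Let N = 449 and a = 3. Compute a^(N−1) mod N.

3^1 ≡ 3 (mod 449)
3^2 ≡ 3^2 = 9 ≡ 9 (mod 449)
3^4 ≡ 9^2 = 81 ≡ 81 (mod 449)
3^8 ≡ 81^2 = 6561 ≡ 275 (mod 449)
3^16 ≡ 275^2 = 75625 ≡ 193 (mod 449)
3^32 ≡ 193^2 = 37249 ≡ 431 (mod 449)
3^64 ≡ 431^2 = 185761 ≡ 324 (mod 449)
3^128 ≡ 324^2 = 104976 ≡ 359 (mod 449)
3^256 ≡ 359^2 = 128881 ≡ 18 (mod 449)
448 = 256 + 128 + 64 in binary powers of 2.
So 3^448 ≡ 18 · 359 · 324 ≡ 1 (mod 449).
Since the result is 1, base 3 gives no evidence that 449 is composite.

1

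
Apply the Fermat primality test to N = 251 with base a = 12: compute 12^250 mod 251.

12^1 ≡ 12 (mod 251)
12^2 ≡ 12^2 = 144 ≡ 144 (mod 251)
12^4 ≡ 144^2 = 20736 ≡ 154 (mod 251)
12^8 ≡ 154^2 = 23716 ≡ 122 (mod 251)
12^16 ≡ 122^2 = 14884 ≡ 75 (mod 251)
12^32 ≡ 75^2 = 5625 ≡ 103 (mod 251)
12^64 ≡ 103^2 = 10609 ≡ 67 (mod 251)
12^128 ≡ 67^2 = 4489 ≡ 222 (mod 251)
250 = 128 + 64 + 32 + 16 + 8 + 2 in binary powers of 2.
So 12^250 ≡ 222 · 67 · 103 · 75 · 122 · 144 ≡ 1 (mod 251).
Since the result is 1, base 12 gives no evidence that 251 is composite.

1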